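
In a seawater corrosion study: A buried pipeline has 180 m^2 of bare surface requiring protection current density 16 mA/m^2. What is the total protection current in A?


I = area * current density, then convert mA → A (÷1000)
I = 180 * 16 / 1000 = 2.88 A

2.88 A


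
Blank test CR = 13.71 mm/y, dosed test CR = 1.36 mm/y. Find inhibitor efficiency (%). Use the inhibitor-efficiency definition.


Apply the inhibitor-efficiency definition: IE = (CR_blank − CR_inh)/CR_blank × 100
IE = (13.71 − 1.36) / 13.71 × 100
IE = 12.35 / 13.71 × 100 = 90.1 %

90.1 %


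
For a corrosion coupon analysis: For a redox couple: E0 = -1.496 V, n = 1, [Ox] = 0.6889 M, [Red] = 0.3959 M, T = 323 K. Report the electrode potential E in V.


Apply the Nernst equation: E = E0 + (RT/nF)*ln([Ox]/[Red])
Step 1: RT/nF = 8.314*323/(1*96485) = 0.02783253 V
Step 2: [Ox]/[Red] = 0.6889/0.3959 = 1.740086
Step 3: ln(1.740086) = 0.553935
Step 4: correction = 0.02783253 * 0.553935 = 0.0154 V
E = -1.496 + 0.0154 = -1.4806 V

-1.4806 V


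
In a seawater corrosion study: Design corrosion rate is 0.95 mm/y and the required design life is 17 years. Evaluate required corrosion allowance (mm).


Corrosion allowance = CR × design life
CA = 0.95 * 17 = 16.15 mm

16.15 mm


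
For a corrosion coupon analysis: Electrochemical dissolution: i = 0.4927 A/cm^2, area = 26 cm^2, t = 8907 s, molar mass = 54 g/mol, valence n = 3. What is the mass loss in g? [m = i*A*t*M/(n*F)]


Apply Faraday's law: m = i*A*t*M / (n*F)
Total charge passed Q = i*A*t = 0.4927*26*8907 = 114100.4514 C
m = Q*M/(n*F) = 114100.4514*54/(3*96485) = 21.28629 g

21.28629 g


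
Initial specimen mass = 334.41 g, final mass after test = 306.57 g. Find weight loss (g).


Weight loss = initial − final
WL = 334.41 − 306.57 = 27.84 g

27.84 g


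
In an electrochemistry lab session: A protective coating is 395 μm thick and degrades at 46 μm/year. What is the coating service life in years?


Service life = thickness / degradation rate
Life = 395 / 46 = 8.6 years

8.6 years


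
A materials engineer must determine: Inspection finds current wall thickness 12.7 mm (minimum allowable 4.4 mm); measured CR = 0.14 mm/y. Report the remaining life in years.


Apply the remaining-life relation: RL = (t_current − t_min) / CR
RL = (12.7 − 4.4) / 0.14 = 8.3 / 0.14 = 59.3 years

59.3 years


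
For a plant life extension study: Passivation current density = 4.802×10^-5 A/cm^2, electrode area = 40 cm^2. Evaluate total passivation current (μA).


I = i_pass * A, then convert A → μA (×10^6)
I = 4.802×10^-5 * 40 * 10^6 = 1920.8 μA

1920.8 μA


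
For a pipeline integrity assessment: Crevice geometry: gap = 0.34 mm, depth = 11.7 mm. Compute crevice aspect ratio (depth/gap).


Aspect ratio = depth / gap
Ratio = 11.7 / 0.34 = 34.4

34.4


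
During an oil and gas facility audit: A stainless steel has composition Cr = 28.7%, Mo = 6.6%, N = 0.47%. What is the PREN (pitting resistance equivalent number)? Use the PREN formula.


Apply the PREN formula: PREN = Cr + 3.3*Mo + 16*N
PREN = 28.7 + 3.3*6.6 + 16*0.47
PREN = 28.7 + 21.78 + 7.52 = 58.0

58.0


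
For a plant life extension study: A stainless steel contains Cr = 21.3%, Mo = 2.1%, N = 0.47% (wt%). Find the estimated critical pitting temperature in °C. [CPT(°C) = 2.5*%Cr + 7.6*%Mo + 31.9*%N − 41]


Apply the ASTM G48 empirical CPT estimate: CPT(°C) = 2.5*%Cr + 7.6*%Mo + 31.9*%N − 41
2.5*21.3 = 53.25; 7.6*2.1 = 15.96; 31.9*0.47 = 14.993
CPT = 53.25 + 15.96 + 14.993 − 41 = 43.203 °C
Rounded to 0.1 °C: CPT ≈ 43.2 °C

43.2 °C


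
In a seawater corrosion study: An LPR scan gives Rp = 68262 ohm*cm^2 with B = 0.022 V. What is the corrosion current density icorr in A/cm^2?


Apply the Stern-Geary relation: icorr = B / Rp
icorr = 0.022 / 68262 = 3.223×10^-7 A/cm^2

3.223×10^-7 A/cm^2


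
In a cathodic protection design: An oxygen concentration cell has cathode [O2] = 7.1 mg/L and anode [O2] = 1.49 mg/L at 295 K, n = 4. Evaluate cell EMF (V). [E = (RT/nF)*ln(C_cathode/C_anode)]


Apply the Nernst concentration-cell relation: E = (RT/nF)*ln(C_cathode/C_anode)
RT/nF = 8.314*295/(4*96485) = 0.00635495 V
ln(7.1/1.49) = 1.56132
E = 0.00635495 * 1.56132 = 0.00992 V

0.00992 V


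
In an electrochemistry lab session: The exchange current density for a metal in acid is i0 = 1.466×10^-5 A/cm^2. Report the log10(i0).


i0 = 1.466×10^-5 A/cm^2
log10(i0) = -4.834

-4.834


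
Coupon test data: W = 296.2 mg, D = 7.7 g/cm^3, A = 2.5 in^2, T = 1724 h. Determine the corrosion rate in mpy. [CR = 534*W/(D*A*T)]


Apply the mpy weight-loss relation: CR = 534 * W / (D * A * T)
Numerator: 534 * 296.2 = 158170.8
Denominator: 7.7 * 2.5 * 1724 = 33187.0
CR = 158170.8 / 33187.0 = 4.76605 mpy

4.76605 mpy


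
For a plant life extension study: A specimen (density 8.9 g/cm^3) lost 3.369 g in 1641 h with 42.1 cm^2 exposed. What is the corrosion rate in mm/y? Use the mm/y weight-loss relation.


Apply the mm/y weight-loss relation: CR = 87600 * W / (D * A * T)
Numerator: 87600 * 3.369 = 295124.4
Denominator: 8.9 * 42.1 * 1641 = 614866.29
CR = 295124.4 / 614866.29 = 0.47998 mm/y

0.47998 mm/y


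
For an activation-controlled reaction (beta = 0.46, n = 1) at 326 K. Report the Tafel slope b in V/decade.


Apply the Tafel slope relation: b = 2.303*R*T/(beta*n*F)
Numerator: 2.303 * 8.314 * 326 = 6241.97
Denominator: 0.46 * 1 * 96485 = 44383.1
b = 6241.97 / 44383.1 = 0.1406 V/decade

0.1406 V/decade


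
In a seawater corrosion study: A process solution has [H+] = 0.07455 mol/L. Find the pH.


pH = −log10[H+]
pH = −log10(0.07455) = 1.13

1.13


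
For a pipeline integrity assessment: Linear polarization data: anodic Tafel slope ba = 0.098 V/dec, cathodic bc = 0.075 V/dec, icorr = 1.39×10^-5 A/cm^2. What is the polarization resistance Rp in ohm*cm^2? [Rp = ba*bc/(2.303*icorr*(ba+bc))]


Apply the Stern-Geary equation: Rp = ba*bc / (2.303*icorr*(ba+bc))
ba*bc = 0.098*0.075 = 0.00735
ba+bc = 0.173; 2.303*icorr*(ba+bc) = 2.303*1.39×10^-5*0.173 = 5.5380241×10^-6
Rp = 0.00735 / 5.5380241×10^-6 = 1327.2 ohm*cm^2

1327.2 ohm*cm^2


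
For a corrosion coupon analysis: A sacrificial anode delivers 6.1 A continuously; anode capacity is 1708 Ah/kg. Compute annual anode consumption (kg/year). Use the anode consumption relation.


Annual consumption = current * hours per year / capacity
Rate = 6.1 * 8760 / 1708 = 31.3 kg/year

31.3 kg/year


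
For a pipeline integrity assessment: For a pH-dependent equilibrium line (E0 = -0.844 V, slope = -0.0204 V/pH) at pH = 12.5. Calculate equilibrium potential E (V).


Apply the Pourbaix line equation: E = E0 + slope*pH
E = -0.844 + (-0.0204)*12.5 = -0.844 + (-0.255) = -1.099 V
Rounded to 3 decimal places: E = -1.099 V

-1.099 V


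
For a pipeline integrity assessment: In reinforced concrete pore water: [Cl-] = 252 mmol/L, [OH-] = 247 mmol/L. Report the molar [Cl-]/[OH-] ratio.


Threshold parameter = [Cl-] / [OH-] (molar basis; both in mmol/L, so units cancel)
Ratio = 252 / 247 = 1.02

1.02


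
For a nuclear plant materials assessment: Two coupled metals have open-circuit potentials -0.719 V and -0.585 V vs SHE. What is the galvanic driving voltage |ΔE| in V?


Driving voltage is the absolute potential difference.
|ΔE| = |-0.719 − (-0.585)| = 0.134 V

0.134 V


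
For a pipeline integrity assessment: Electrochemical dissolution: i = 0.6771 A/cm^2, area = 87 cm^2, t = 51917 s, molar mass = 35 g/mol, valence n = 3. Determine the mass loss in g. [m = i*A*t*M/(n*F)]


Apply Faraday's law: m = i*A*t*M / (n*F)
Total charge passed Q = i*A*t = 0.6771*87*51917 = 3058311.0609 C
m = Q*M/(n*F) = 3058311.0609*35/(3*96485) = 369.801 g

369.801 g


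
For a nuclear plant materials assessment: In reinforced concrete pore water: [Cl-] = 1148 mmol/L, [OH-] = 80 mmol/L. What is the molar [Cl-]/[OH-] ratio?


Threshold parameter = [Cl-] / [OH-] (molar basis; both in mmol/L, so units cancel)
Ratio = 1148 / 80 = 14.35

14.35


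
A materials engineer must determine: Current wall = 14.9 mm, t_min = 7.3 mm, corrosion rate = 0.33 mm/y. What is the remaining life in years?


Apply the remaining-life relation: RL = (t_current − t_min) / CR
RL = (14.9 − 7.3) / 0.33 = 7.6 / 0.33 = 23.0 years

23.0 years


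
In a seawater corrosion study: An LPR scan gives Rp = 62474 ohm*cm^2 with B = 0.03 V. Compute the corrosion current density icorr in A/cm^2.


Apply the Stern-Geary relation: icorr = B / Rp
icorr = 0.03 / 62474 = 4.802×10^-7 A/cm^2

4.802×10^-7 A/cm^2


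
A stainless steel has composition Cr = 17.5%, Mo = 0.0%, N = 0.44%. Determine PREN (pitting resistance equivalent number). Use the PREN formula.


Apply the PREN formula: PREN = Cr + 3.3*Mo + 16*N
PREN = 17.5 + 3.3*0.0 + 16*0.44
PREN = 17.5 + 0.0 + 7.04 = 24.54

24.54


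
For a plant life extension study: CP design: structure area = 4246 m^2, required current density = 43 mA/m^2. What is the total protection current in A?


I = area * current density, then convert mA → A (÷1000)
I = 4246 * 43 / 1000 = 182.58 A

182.58 A


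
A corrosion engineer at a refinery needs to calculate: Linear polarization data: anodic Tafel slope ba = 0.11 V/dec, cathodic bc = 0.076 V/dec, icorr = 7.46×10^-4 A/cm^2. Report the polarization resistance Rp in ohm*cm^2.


Apply the Stern-Geary equation: Rp = ba*bc / (2.303*icorr*(ba+bc))
ba*bc = 0.11*0.076 = 0.00836
ba+bc = 0.186; 2.303*icorr*(ba+bc) = 2.303*7.46×10^-4*0.186 = 3.1955507×10^-4
Rp = 0.00836 / 3.1955507×10^-4 = 26.2 ohm*cm^2

26.2 ohm*cm^2


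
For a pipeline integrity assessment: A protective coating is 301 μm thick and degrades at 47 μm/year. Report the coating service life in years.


Service life = thickness / degradation rate
Life = 301 / 47 = 6.4 years

6.4 years


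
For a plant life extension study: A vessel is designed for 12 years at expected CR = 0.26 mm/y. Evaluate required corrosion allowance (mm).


Corrosion allowance = CR × design life
CA = 0.26 * 12 = 3.12 mm

3.12 mm


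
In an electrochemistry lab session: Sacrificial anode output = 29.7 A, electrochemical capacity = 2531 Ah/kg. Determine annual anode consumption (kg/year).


Annual consumption = current * hours per year / capacity
Rate = 29.7 * 8760 / 2531 = 102.8 kg/year

102.8 kg/year


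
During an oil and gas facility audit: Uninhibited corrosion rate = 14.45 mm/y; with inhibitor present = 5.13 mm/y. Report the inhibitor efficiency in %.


Apply the inhibitor-efficiency definition: IE = (CR_blank − CR_inh)/CR_blank × 100
IE = (14.45 − 5.13) / 14.45 × 100
IE = 9.32 / 14.45 × 100 = 64.5 %

64.5 %


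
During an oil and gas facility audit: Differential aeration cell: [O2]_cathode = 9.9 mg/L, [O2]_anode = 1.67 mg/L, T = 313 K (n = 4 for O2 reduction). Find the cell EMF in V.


Apply the Nernst concentration-cell relation: E = (RT/nF)*ln(C_cathode/C_anode)
RT/nF = 8.314*313/(4*96485) = 0.00674271 V
ln(9.9/1.67) = 1.77971
E = 0.00674271 * 1.77971 = 0.012 V

0.012 V


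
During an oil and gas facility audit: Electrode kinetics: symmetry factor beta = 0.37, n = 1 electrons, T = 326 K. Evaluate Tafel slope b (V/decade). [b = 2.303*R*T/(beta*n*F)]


Apply the Tafel slope relation: b = 2.303*R*T/(beta*n*F)
Numerator: 2.303 * 8.314 * 326 = 6241.97
Denominator: 0.37 * 1 * 96485 = 35699.45
b = 6241.97 / 35699.45 = 0.175 V/decade

0.175 V/decade


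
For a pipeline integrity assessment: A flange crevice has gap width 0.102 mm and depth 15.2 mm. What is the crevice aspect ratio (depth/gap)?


Aspect ratio = depth / gap
Ratio = 15.2 / 0.102 = 149.0

149.0


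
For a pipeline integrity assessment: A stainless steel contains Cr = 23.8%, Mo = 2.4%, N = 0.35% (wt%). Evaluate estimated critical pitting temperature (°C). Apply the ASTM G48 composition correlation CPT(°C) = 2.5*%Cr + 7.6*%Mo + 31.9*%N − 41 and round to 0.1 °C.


Apply the ASTM G48 empirical CPT estimate: CPT(°C) = 2.5*%Cr + 7.6*%Mo + 31.9*%N − 41
2.5*23.8 = 59.5; 7.6*2.4 = 18.24; 31.9*0.35 = 11.165
CPT = 59.5 + 18.24 + 11.165 − 41 = 47.905 °C
Rounded to 0.1 °C: CPT ≈ 47.9 °C

47.9 °C


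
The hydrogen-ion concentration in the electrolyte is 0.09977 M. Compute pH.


pH = −log10[H+]
pH = −log10(0.09977) = 1.0

1.0


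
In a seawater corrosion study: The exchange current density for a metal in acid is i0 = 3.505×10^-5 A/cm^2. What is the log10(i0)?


i0 = 3.505×10^-5 A/cm^2
log10(i0) = -4.455

-4.455


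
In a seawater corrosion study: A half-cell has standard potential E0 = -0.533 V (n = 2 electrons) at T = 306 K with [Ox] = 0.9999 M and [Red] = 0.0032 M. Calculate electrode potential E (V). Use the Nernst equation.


Apply the Nernst equation: E = E0 + (RT/nF)*ln([Ox]/[Red])
Step 1: RT/nF = 8.314*306/(2*96485) = 0.01318383 V
Step 2: [Ox]/[Red] = 0.9999/0.0032 = 312.46875
Step 3: ln(312.46875) = 5.744504
Step 4: correction = 0.01318383 * 5.744504 = 0.0757 V
E = -0.533 + 0.0757 = -0.4573 V

-0.4573 V


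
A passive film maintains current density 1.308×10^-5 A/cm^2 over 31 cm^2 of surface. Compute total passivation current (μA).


I = i_pass * A, then convert A → μA (×10^6)
I = 1.308×10^-5 * 31 * 10^6 = 405.48 μA

405.48 μA


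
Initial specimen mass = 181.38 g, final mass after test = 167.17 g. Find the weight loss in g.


Weight loss = initial − final
WL = 181.38 − 167.17 = 14.21 g

14.21 g


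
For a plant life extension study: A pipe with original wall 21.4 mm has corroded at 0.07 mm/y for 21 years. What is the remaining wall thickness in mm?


Remaining wall = original − CR × time
t = 21.4 − 0.07*21 = 21.4 − 1.47 = 19.93 mm

19.93 mm


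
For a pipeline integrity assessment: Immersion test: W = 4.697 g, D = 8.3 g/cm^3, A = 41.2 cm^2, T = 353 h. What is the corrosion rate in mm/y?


Apply the mm/y weight-loss relation: CR = 87600 * W / (D * A * T)
Numerator: 87600 * 4.697 = 411457.2
Denominator: 8.3 * 41.2 * 353 = 120711.88
CR = 411457.2 / 120711.88 = 3.408589 mm/y

3.408589 mm/y


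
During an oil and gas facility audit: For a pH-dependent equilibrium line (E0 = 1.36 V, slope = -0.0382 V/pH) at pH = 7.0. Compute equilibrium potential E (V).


Apply the Pourbaix line equation: E = E0 + slope*pH
E = 1.36 + (-0.0382)*7.0 = 1.36 + (-0.2674) = 1.0926 V
Rounded to 4 decimal places: E = 1.0926 V

1.0926 V


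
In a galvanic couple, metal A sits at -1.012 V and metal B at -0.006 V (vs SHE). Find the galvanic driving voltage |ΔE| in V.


Driving voltage is the absolute potential difference.
|ΔE| = |-1.012 − (-0.006)| = 1.006 V

1.006 V


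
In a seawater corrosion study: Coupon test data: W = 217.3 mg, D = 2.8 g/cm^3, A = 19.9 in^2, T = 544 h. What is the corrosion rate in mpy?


Apply the mpy weight-loss relation: CR = 534 * W / (D * A * T)
Numerator: 534 * 217.3 = 116038.2
Denominator: 2.8 * 19.9 * 544 = 30311.68
CR = 116038.2 / 30311.68 = 3.82817 mpy

3.82817 mpy


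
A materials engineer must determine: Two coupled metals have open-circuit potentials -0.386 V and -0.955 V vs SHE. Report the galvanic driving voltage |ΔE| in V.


Driving voltage is the absolute potential difference.
|ΔE| = |-0.386 − (-0.955)| = 0.569 V

0.569 V


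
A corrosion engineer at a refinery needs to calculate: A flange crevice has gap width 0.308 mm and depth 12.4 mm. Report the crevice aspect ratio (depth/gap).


Aspect ratio = depth / gap
Ratio = 12.4 / 0.308 = 40.3

40.3


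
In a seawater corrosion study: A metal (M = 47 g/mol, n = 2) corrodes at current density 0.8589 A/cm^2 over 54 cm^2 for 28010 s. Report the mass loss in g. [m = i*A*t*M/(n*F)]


Apply Faraday's law: m = i*A*t*M / (n*F)
Total charge passed Q = i*A*t = 0.8589*54*28010 = 1299120.606 C
m = Q*M/(n*F) = 1299120.606*47/(2*96485) = 316.4153 g

316.4153 g


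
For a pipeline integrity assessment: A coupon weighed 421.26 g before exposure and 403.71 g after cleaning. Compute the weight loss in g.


Weight loss = initial − final
WL = 421.26 − 403.71 = 17.55 g

17.55 g


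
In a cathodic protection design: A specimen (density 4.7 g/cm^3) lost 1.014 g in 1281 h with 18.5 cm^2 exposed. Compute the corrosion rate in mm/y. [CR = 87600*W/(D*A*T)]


Apply the mm/y weight-loss relation: CR = 87600 * W / (D * A * T)
Numerator: 87600 * 1.014 = 88826.4
Denominator: 4.7 * 18.5 * 1281 = 111382.95
CR = 88826.4 / 111382.95 = 0.797487 mm/y

0.797487 mm/y


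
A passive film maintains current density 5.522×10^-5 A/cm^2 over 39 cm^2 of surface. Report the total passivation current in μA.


I = i_pass * A, then convert A → μA (×10^6)
I = 5.522×10^-5 * 39 * 10^6 = 2153.58 μA

2153.58 μA


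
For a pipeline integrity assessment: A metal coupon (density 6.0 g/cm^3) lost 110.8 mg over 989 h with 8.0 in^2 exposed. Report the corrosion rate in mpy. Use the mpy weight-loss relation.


Apply the mpy weight-loss relation: CR = 534 * W / (D * A * T)
Numerator: 534 * 110.8 = 59167.2
Denominator: 6.0 * 8.0 * 989 = 47472.0
CR = 59167.2 / 47472.0 = 1.246 mpy

1.246 mpy


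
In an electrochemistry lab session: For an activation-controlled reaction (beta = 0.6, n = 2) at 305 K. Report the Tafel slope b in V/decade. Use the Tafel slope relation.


Apply the Tafel slope relation: b = 2.303*R*T/(beta*n*F)
Numerator: 2.303 * 8.314 * 305 = 5839.88
Denominator: 0.6 * 2 * 96485 = 115782.0
b = 5839.88 / 115782.0 = 0.0504 V/decade

0.0504 V/decade


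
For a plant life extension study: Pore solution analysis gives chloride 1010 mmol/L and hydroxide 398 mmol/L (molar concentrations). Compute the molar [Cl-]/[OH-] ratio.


Threshold parameter = [Cl-] / [OH-] (molar basis; both in mmol/L, so units cancel)
Ratio = 1010 / 398 = 2.54

2.54


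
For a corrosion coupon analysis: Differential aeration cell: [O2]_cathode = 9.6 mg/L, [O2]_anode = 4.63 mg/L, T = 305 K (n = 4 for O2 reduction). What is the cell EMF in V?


Apply the Nernst concentration-cell relation: E = (RT/nF)*ln(C_cathode/C_anode)
RT/nF = 8.314*305/(4*96485) = 0.00657037 V
ln(9.6/4.63) = 0.72921
E = 0.00657037 * 0.72921 = 0.00479 V

0.00479 V


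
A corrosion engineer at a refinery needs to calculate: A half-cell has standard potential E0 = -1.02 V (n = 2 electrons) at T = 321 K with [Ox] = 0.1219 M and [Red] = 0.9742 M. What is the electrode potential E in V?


Apply the Nernst equation: E = E0 + (RT/nF)*ln([Ox]/[Red])
Step 1: RT/nF = 8.314*321/(2*96485) = 0.0138301 V
Step 2: [Ox]/[Red] = 0.1219/0.9742 = 0.125128
Step 3: ln(0.125128) = -2.078418
Step 4: correction = 0.0138301 * -2.078418 = -0.0287 V
E = -1.02 + -0.0287 = -1.0487 V

-1.0487 V


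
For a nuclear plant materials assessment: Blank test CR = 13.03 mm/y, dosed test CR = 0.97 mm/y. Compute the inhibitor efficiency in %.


Apply the inhibitor-efficiency definition: IE = (CR_blank − CR_inh)/CR_blank × 100
IE = (13.03 − 0.97) / 13.03 × 100
IE = 12.06 / 13.03 × 100 = 92.6 %

92.6 %


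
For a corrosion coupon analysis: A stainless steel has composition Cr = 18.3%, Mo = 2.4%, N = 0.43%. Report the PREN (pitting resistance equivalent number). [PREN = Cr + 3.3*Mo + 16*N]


Apply the PREN formula: PREN = Cr + 3.3*Mo + 16*N
PREN = 18.3 + 3.3*2.4 + 16*0.43
PREN = 18.3 + 7.92 + 6.88 = 33.1

33.1


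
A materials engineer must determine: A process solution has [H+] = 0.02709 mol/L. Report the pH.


pH = −log10[H+]
pH = −log10(0.02709) = 1.57

1.57


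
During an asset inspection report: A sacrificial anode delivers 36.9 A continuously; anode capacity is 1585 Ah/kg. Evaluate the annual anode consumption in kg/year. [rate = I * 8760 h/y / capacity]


Annual consumption = current * hours per year / capacity
Rate = 36.9 * 8760 / 1585 = 203.9 kg/year

203.9 kg/year


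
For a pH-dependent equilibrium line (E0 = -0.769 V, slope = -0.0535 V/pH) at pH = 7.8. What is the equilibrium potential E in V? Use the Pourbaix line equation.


Apply the Pourbaix line equation: E = E0 + slope*pH
E = -0.769 + (-0.0535)*7.8 = -0.769 + (-0.4173) = -1.1863 V
Rounded to 3 decimal places: E = -1.186 V

-1.186 V


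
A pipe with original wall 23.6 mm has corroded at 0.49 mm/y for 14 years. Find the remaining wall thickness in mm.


Remaining wall = original − CR × time
t = 23.6 − 0.49*14 = 23.6 − 6.86 = 16.74 mm

16.74 mm


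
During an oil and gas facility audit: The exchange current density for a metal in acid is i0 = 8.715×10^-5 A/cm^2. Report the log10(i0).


i0 = 8.715×10^-5 A/cm^2
log10(i0) = -4.06

-4.06


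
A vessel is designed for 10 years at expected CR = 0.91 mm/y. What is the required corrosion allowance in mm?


Corrosion allowance = CR × design life
CA = 0.91 * 10 = 9.1 mm

9.1 mm


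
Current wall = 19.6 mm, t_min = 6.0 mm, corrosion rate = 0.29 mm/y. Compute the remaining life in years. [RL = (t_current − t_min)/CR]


Apply the remaining-life relation: RL = (t_current − t_min) / CR
RL = (19.6 − 6.0) / 0.29 = 13.6 / 0.29 = 46.9 years

46.9 years


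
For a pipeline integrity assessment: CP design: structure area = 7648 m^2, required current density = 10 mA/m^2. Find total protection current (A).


I = area * current density, then convert mA → A (÷1000)
I = 7648 * 10 / 1000 = 76.48 A

76.48 A


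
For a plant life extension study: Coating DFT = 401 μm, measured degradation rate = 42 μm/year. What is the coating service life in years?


Service life = thickness / degradation rate
Life = 401 / 42 = 9.5 years

9.5 years


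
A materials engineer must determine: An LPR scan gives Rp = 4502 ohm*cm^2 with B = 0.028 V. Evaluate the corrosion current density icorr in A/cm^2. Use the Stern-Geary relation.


Apply the Stern-Geary relation: icorr = B / Rp
icorr = 0.028 / 4502 = 6.219×10^-6 A/cm^2

6.219×10^-6 A/cm^2


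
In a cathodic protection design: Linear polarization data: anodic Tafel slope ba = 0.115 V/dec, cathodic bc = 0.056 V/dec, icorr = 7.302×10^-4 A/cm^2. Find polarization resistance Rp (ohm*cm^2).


Apply the Stern-Geary equation: Rp = ba*bc / (2.303*icorr*(ba+bc))
ba*bc = 0.115*0.056 = 0.00644
ba+bc = 0.171; 2.303*icorr*(ba+bc) = 2.303*7.302×10^-4*0.171 = 2.8756225×10^-4
Rp = 0.00644 / 2.8756225×10^-4 = 22.4 ohm*cm^2

22.4 ohm*cm^2


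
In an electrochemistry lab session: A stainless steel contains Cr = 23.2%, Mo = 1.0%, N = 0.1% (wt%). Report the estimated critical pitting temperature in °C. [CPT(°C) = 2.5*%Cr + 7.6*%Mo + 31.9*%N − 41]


Apply the ASTM G48 empirical CPT estimate: CPT(°C) = 2.5*%Cr + 7.6*%Mo + 31.9*%N − 41
2.5*23.2 = 58; 7.6*1.0 = 7.6; 31.9*0.1 = 3.19
CPT = 58 + 7.6 + 3.19 − 41 = 27.79 °C
Rounded to 0.1 °C: CPT ≈ 27.8 °C

27.8 °C


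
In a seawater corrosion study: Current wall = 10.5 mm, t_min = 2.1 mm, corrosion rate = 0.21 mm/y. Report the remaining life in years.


Apply the remaining-life relation: RL = (t_current − t_min) / CR
RL = (10.5 − 2.1) / 0.21 = 8.4 / 0.21 = 40.0 years

40.0 years


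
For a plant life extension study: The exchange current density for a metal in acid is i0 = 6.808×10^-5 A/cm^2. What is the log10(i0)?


i0 = 6.808×10^-5 A/cm^2
log10(i0) = -4.167

-4.167


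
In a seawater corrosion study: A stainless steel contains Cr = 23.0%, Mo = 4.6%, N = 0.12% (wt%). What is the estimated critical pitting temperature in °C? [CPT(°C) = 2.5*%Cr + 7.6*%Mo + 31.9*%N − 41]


Apply the ASTM G48 empirical CPT estimate: CPT(°C) = 2.5*%Cr + 7.6*%Mo + 31.9*%N − 41
2.5*23.0 = 57.5; 7.6*4.6 = 34.96; 31.9*0.12 = 3.828
CPT = 57.5 + 34.96 + 3.828 − 41 = 55.288 °C
Rounded to 0.1 °C: CPT ≈ 55.3 °C

55.3 °C


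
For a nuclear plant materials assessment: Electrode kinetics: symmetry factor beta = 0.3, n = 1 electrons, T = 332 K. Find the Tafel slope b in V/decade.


Apply the Tafel slope relation: b = 2.303*R*T/(beta*n*F)
Numerator: 2.303 * 8.314 * 332 = 6356.85
Denominator: 0.3 * 1 * 96485 = 28945.5
b = 6356.85 / 28945.5 = 0.22 V/decade

0.22 V/decade


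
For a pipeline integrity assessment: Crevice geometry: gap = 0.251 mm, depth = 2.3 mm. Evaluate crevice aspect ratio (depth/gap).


Aspect ratio = depth / gap
Ratio = 2.3 / 0.251 = 9.2

9.2


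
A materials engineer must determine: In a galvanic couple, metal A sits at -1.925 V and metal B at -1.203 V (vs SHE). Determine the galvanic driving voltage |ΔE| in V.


Driving voltage is the absolute potential difference.
|ΔE| = |-1.925 − (-1.203)| = 0.722 V

0.722 V


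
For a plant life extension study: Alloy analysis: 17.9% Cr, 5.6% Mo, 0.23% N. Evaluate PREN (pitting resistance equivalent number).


Apply the PREN formula: PREN = Cr + 3.3*Mo + 16*N
PREN = 17.9 + 3.3*5.6 + 16*0.23
PREN = 17.9 + 18.48 + 3.68 = 40.06

40.06


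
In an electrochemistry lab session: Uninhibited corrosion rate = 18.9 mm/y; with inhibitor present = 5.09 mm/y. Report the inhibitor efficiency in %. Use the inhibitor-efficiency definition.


Apply the inhibitor-efficiency definition: IE = (CR_blank − CR_inh)/CR_blank × 100
IE = (18.9 − 5.09) / 18.9 × 100
IE = 13.81 / 18.9 × 100 = 73.1 %

73.1 %


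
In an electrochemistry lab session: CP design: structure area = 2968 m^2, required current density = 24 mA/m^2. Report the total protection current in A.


I = area * current density, then convert mA → A (÷1000)
I = 2968 * 24 / 1000 = 71.23 A

71.23 A


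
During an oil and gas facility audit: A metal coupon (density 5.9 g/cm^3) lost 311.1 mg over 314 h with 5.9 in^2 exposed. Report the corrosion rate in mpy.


Apply the mpy weight-loss relation: CR = 534 * W / (D * A * T)
Numerator: 534 * 311.1 = 166127.4
Denominator: 5.9 * 5.9 * 314 = 10930.34
CR = 166127.4 / 10930.34 = 15.199 mpy

15.199 mpy


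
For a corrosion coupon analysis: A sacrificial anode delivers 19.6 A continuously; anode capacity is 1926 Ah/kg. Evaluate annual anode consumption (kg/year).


Annual consumption = current * hours per year / capacity
Rate = 19.6 * 8760 / 1926 = 89.1 kg/year

89.1 kg/year


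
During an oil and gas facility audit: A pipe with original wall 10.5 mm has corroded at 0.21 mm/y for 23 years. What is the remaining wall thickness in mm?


Remaining wall = original − CR × time
t = 10.5 − 0.21*23 = 10.5 − 4.83 = 5.67 mm

5.67 mm


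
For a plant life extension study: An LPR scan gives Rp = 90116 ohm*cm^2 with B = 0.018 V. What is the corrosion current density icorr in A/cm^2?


Apply the Stern-Geary relation: icorr = B / Rp
icorr = 0.018 / 90116 = 1.997×10^-7 A/cm^2

1.997×10^-7 A/cm^2


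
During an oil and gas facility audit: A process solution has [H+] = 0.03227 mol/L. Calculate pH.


pH = −log10[H+]
pH = −log10(0.03227) = 1.49

1.49


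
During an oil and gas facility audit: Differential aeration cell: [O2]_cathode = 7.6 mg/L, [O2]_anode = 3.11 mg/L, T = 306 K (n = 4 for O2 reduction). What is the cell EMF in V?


Apply the Nernst concentration-cell relation: E = (RT/nF)*ln(C_cathode/C_anode)
RT/nF = 8.314*306/(4*96485) = 0.00659192 V
ln(7.6/3.11) = 0.89353
E = 0.00659192 * 0.89353 = 0.00589 V

0.00589 V


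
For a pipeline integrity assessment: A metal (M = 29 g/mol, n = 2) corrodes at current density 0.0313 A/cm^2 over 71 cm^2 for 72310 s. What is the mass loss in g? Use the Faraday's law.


Apply Faraday's law: m = i*A*t*M / (n*F)
Total charge passed Q = i*A*t = 0.0313*71*72310 = 160694.513 C
m = Q*M/(n*F) = 160694.513*29/(2*96485) = 24.15 g

24.15 g


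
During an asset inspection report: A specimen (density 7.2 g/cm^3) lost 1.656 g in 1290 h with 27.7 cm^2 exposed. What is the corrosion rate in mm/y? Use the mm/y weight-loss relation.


Apply the mm/y weight-loss relation: CR = 87600 * W / (D * A * T)
Numerator: 87600 * 1.656 = 145065.6
Denominator: 7.2 * 27.7 * 1290 = 257277.6
CR = 145065.6 / 257277.6 = 0.563849 mm/y

0.563849 mm/y


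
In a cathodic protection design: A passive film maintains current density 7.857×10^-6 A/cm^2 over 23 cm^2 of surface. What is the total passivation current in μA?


I = i_pass * A, then convert A → μA (×10^6)
I = 7.857×10^-6 * 23 * 10^6 = 180.71 μA

180.71 μA


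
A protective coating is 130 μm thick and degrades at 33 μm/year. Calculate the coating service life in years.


Service life = thickness / degradation rate
Life = 130 / 33 = 3.9 years

3.9 years


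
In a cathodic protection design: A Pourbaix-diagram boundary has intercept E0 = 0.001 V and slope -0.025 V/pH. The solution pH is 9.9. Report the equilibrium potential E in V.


Apply the Pourbaix line equation: E = E0 + slope*pH
E = 0.001 + (-0.025)*9.9 = 0.001 + (-0.2475) = -0.2465 V
Rounded to 3 decimal places: E = -0.247 V

-0.247 V


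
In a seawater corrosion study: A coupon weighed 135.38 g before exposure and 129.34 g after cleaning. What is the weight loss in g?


Weight loss = initial − final
WL = 135.38 − 129.34 = 6.04 g

6.04 g


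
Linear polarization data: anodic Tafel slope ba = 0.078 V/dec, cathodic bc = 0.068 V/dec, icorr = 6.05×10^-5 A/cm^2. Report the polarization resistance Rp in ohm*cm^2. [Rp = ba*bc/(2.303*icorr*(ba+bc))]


Apply the Stern-Geary equation: Rp = ba*bc / (2.303*icorr*(ba+bc))
ba*bc = 0.078*0.068 = 0.005304
ba+bc = 0.146; 2.303*icorr*(ba+bc) = 2.303*6.05×10^-5*0.146 = 2.0342399×10^-5
Rp = 0.005304 / 2.0342399×10^-5 = 260.7 ohm*cm^2

260.7 ohm*cm^2


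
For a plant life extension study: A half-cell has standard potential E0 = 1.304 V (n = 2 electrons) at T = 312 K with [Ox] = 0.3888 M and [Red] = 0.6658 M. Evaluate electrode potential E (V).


Apply the Nernst equation: E = E0 + (RT/nF)*ln([Ox]/[Red])
Step 1: RT/nF = 8.314*312/(2*96485) = 0.01344234 V
Step 2: [Ox]/[Red] = 0.3888/0.6658 = 0.583959
Step 3: ln(0.583959) = -0.537925
Step 4: correction = 0.01344234 * -0.537925 = -0.007 V
E = 1.304 + -0.007 = 1.297 V

1.297 V


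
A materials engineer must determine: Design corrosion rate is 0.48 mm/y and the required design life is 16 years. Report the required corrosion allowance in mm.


Corrosion allowance = CR × design life
CA = 0.48 * 16 = 7.68 mm

7.68 mm


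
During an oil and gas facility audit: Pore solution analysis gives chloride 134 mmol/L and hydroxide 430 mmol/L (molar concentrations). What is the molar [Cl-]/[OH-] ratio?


Threshold parameter = [Cl-] / [OH-] (molar basis; both in mmol/L, so units cancel)
Ratio = 134 / 430 = 0.31

0.31


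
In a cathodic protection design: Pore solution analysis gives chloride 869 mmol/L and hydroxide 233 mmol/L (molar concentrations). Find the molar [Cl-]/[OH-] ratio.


Threshold parameter = [Cl-] / [OH-] (molar basis; both in mmol/L, so units cancel)
Ratio = 869 / 233 = 3.73

3.73


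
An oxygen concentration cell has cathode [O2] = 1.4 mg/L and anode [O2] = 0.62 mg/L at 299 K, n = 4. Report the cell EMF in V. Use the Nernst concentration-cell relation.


Apply the Nernst concentration-cell relation: E = (RT/nF)*ln(C_cathode/C_anode)
RT/nF = 8.314*299/(4*96485) = 0.00644112 V
ln(1.4/0.62) = 0.81451
E = 0.00644112 * 0.81451 = 0.00525 V

0.00525 V


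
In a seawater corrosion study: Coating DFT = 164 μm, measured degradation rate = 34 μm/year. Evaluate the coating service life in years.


Service life = thickness / degradation rate
Life = 164 / 34 = 4.8 years

4.8 years


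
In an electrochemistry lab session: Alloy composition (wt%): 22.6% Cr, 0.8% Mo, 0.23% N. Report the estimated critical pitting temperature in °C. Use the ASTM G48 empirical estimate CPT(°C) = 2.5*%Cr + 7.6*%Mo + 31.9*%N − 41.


Apply the ASTM G48 empirical CPT estimate: CPT(°C) = 2.5*%Cr + 7.6*%Mo + 31.9*%N − 41
2.5*22.6 = 56.5; 7.6*0.8 = 6.08; 31.9*0.23 = 7.337
CPT = 56.5 + 6.08 + 7.337 − 41 = 28.917 °C
Rounded to 0.1 °C: CPT ≈ 28.9 °C

28.9 °C


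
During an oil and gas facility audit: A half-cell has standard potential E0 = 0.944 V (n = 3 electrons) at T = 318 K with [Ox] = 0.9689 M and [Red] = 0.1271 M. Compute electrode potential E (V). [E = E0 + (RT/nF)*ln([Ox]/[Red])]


Apply the Nernst equation: E = E0 + (RT/nF)*ln([Ox]/[Red])
Step 1: RT/nF = 8.314*318/(3*96485) = 0.0091339 V
Step 2: [Ox]/[Red] = 0.9689/0.1271 = 7.623131
Step 3: ln(7.623131) = 2.031187
Step 4: correction = 0.0091339 * 2.031187 = 0.019 V
E = 0.944 + 0.019 = 0.963 V

0.963 V


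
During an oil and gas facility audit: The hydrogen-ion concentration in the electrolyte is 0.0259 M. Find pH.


pH = −log10[H+]
pH = −log10(0.0259) = 1.59

1.59


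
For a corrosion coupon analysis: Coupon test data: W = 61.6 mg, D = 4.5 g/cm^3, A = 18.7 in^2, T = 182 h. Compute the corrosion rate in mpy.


Apply the mpy weight-loss relation: CR = 534 * W / (D * A * T)
Numerator: 534 * 61.6 = 32894.4
Denominator: 4.5 * 18.7 * 182 = 15315.3
CR = 32894.4 / 15315.3 = 2.148 mpy

2.148 mpy


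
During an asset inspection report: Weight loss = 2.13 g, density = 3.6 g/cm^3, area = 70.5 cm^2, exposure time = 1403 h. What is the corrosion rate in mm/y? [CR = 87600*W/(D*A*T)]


Apply the mm/y weight-loss relation: CR = 87600 * W / (D * A * T)
Numerator: 87600 * 2.13 = 186588.0
Denominator: 3.6 * 70.5 * 1403 = 356081.4
CR = 186588.0 / 356081.4 = 0.524 mm/y

0.524 mm/y


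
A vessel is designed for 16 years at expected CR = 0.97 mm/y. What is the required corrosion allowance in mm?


Corrosion allowance = CR × design life
CA = 0.97 * 16 = 15.52 mm

15.52 mm


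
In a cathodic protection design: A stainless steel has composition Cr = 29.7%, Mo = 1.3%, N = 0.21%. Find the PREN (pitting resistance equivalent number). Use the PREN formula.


Apply the PREN formula: PREN = Cr + 3.3*Mo + 16*N
PREN = 29.7 + 3.3*1.3 + 16*0.21
PREN = 29.7 + 4.29 + 3.36 = 37.35

37.35


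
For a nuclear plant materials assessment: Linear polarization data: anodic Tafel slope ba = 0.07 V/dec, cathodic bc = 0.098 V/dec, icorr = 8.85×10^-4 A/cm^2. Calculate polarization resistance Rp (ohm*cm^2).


Apply the Stern-Geary equation: Rp = ba*bc / (2.303*icorr*(ba+bc))
ba*bc = 0.07*0.098 = 0.00686
ba+bc = 0.168; 2.303*icorr*(ba+bc) = 2.303*8.85×10^-4*0.168 = 3.4241004×10^-4
Rp = 0.00686 / 3.4241004×10^-4 = 20.0 ohm*cm^2

20.0 ohm*cm^2


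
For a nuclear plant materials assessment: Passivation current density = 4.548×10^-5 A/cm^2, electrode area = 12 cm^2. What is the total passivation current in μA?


I = i_pass * A, then convert A → μA (×10^6)
I = 4.548×10^-5 * 12 * 10^6 = 545.76 μA

545.76 μA


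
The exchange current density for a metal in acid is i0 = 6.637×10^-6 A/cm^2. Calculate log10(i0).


i0 = 6.637×10^-6 A/cm^2
log10(i0) = -5.178

-5.178


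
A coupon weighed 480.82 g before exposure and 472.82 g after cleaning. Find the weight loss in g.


Weight loss = initial − final
WL = 480.82 − 472.82 = 8.0 g

8.0 g


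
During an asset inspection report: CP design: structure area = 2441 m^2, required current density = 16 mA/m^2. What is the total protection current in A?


I = area * current density, then convert mA → A (÷1000)
I = 2441 * 16 / 1000 = 39.06 A

39.06 A


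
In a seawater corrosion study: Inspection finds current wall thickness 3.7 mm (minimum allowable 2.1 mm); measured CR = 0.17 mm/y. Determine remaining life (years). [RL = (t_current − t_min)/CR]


Apply the remaining-life relation: RL = (t_current − t_min) / CR
RL = (3.7 − 2.1) / 0.17 = 1.6 / 0.17 = 9.4 years

9.4 years


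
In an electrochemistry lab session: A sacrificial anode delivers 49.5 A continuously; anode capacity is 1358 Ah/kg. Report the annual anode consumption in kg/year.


Annual consumption = current * hours per year / capacity
Rate = 49.5 * 8760 / 1358 = 319.3 kg/year

319.3 kg/year


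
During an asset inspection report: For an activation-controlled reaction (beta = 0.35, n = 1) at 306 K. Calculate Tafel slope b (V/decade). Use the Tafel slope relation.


Apply the Tafel slope relation: b = 2.303*R*T/(beta*n*F)
Numerator: 2.303 * 8.314 * 306 = 5859.03
Denominator: 0.35 * 1 * 96485 = 33769.75
b = 5859.03 / 33769.75 = 0.173 V/decade

0.173 V/decade


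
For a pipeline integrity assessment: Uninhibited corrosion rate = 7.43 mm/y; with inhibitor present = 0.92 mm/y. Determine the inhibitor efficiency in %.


Apply the inhibitor-efficiency definition: IE = (CR_blank − CR_inh)/CR_blank × 100
IE = (7.43 − 0.92) / 7.43 × 100
IE = 6.51 / 7.43 × 100 = 87.6 %

87.6 %


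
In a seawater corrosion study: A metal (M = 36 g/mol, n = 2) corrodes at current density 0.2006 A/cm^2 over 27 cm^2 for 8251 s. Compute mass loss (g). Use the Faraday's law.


Apply Faraday's law: m = i*A*t*M / (n*F)
Total charge passed Q = i*A*t = 0.2006*27*8251 = 44689.0662 C
m = Q*M/(n*F) = 44689.0662*36/(2*96485) = 8.3371 g

8.3371 g


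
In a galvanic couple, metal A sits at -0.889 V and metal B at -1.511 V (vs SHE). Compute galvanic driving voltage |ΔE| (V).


Driving voltage is the absolute potential difference.
|ΔE| = |-0.889 − (-1.511)| = 0.622 V

0.622 V


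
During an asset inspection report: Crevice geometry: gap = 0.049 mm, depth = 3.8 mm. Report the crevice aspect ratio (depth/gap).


Aspect ratio = depth / gap
Ratio = 3.8 / 0.049 = 77.6

77.6


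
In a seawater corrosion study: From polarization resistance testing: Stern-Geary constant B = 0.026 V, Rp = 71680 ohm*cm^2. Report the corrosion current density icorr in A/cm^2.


Apply the Stern-Geary relation: icorr = B / Rp
icorr = 0.026 / 71680 = 3.627×10^-7 A/cm^2

3.627×10^-7 A/cm^2


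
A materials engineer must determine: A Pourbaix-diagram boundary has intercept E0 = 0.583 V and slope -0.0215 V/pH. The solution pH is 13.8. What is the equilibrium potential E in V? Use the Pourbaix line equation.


Apply the Pourbaix line equation: E = E0 + slope*pH
E = 0.583 + (-0.0215)*13.8 = 0.583 + (-0.2967) = 0.2863 V
Rounded to 4 decimal places: E = 0.2863 V

0.2863 V


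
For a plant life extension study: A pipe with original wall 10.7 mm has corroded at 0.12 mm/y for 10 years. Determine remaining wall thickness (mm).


Remaining wall = original − CR × time
t = 10.7 − 0.12*10 = 10.7 − 1.2 = 9.5 mm

9.5 mm


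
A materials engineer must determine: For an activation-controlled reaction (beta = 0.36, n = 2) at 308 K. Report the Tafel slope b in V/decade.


Apply the Tafel slope relation: b = 2.303*R*T/(beta*n*F)
Numerator: 2.303 * 8.314 * 308 = 5897.32
Denominator: 0.36 * 2 * 96485 = 69469.2
b = 5897.32 / 69469.2 = 0.085 V/decade

0.085 V/decade


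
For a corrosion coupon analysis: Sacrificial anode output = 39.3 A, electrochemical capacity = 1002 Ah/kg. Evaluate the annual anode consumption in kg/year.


Annual consumption = current * hours per year / capacity
Rate = 39.3 * 8760 / 1002 = 343.6 kg/year

343.6 kg/year


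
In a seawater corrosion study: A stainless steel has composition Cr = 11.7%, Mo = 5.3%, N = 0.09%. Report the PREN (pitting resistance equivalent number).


Apply the PREN formula: PREN = Cr + 3.3*Mo + 16*N
PREN = 11.7 + 3.3*5.3 + 16*0.09
PREN = 11.7 + 17.49 + 1.44 = 30.63

30.63


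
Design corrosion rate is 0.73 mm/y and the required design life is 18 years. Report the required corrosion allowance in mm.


Corrosion allowance = CR × design life
CA = 0.73 * 18 = 13.14 mm

13.14 mm


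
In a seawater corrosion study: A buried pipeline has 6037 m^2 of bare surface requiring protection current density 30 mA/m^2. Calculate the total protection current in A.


I = area * current density, then convert mA → A (÷1000)
I = 6037 * 30 / 1000 = 181.11 A

181.11 A


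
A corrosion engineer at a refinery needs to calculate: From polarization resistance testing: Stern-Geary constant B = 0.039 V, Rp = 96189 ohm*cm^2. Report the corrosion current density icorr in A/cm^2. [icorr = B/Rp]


Apply the Stern-Geary relation: icorr = B / Rp
icorr = 0.039 / 96189 = 4.055×10^-7 A/cm^2

4.055×10^-7 A/cm^2


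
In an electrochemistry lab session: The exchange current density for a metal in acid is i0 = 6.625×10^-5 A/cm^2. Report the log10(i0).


i0 = 6.625×10^-5 A/cm^2
log10(i0) = -4.179

-4.179
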